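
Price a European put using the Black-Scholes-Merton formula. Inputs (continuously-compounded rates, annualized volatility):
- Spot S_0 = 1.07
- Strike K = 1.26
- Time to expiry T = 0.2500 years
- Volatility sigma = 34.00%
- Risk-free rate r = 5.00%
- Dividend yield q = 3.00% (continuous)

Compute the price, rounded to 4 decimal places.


Answer: Price = 0.2008

Derivation:
d1 = (ln(S/K) + (r - q + 0.5*sigma^2) * T) / (sigma * sqrt(T)) = -0.84707690
d2 = d1 - sigma * sqrt(T) = -1.01707690
exp(-rT) = 0.98757780; exp(-qT) = 0.99252805
P = K * exp(-rT) * N(-d2) - S_0 * exp(-qT) * N(-d1)
N(-d1) = 0.80152387; N(-d2) = 0.84544158
P = 1.2600 * 0.98757780 * 0.84544158 - 1.0700 * 0.99252805 * 0.80152387 = 0.2008


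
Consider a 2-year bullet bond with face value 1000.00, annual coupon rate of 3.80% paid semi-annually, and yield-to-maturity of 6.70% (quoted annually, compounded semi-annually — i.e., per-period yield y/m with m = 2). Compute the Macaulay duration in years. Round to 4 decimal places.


Answer: Macaulay duration = 1.9430 years

Derivation:
Coupon per period c = face * coupon_rate / m = 19.000000
Periods per year m = 2; per-period yield y/m = 0.033500
Number of cashflows N = 4
Cashflows (t years, CF_t, discount factor 1/(1+y/m)^(m*t), PV):
  t = 0.5000: CF_t = 19.000000, DF = 0.967586, PV = 18.384132
  t = 1.0000: CF_t = 19.000000, DF = 0.936222, PV = 17.788226
  t = 1.5000: CF_t = 19.000000, DF = 0.905876, PV = 17.211636
  t = 2.0000: CF_t = 1019.000000, DF = 0.876512, PV = 893.166160
Price P = sum_t PV_t = 946.550154
Macaulay numerator sum_t t * PV_t:
  t * PV_t at t = 0.5000: 9.192066
  t * PV_t at t = 1.0000: 17.788226
  t * PV_t at t = 1.5000: 25.817454
  t * PV_t at t = 2.0000: 1786.332319
Macaulay duration D = (sum_t t * PV_t) / P = 1839.130066 / 946.550154 = 1.942982


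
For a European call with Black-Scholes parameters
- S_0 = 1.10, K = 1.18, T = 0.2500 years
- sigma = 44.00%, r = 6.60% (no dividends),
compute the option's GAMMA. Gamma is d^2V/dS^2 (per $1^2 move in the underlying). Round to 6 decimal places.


Answer: Gamma = 1.633763

Derivation:
d1 = -0.1341102667; d2 = -0.3541102667
phi(d1) = 0.3953707625; exp(-qT) = 1.0000000000; exp(-rT) = 0.9836353794
Gamma = exp(-qT) * phi(d1) / (S * sigma * sqrt(T)) = 1.0000000000 * 0.3953707625 / (1.1000 * 0.4400 * 0.5000000000) = 1.633763


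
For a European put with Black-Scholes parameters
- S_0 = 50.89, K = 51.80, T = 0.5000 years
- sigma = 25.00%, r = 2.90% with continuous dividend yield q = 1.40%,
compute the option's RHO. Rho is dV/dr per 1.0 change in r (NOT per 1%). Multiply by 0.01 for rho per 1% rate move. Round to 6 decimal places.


d1 = 0.0305543178; d2 = -0.1462223775
phi(d1) = 0.3987561043; exp(-qT) = 0.9930244429; exp(-rT) = 0.9856046187
N(-d2) = 0.5581270796
Rho = -K*T*exp(-rT)*N(-d2) = -51.8000 * 0.5000 * 0.9856046187 * 0.5581270796 = -14.247399

Answer: Rho = -14.247399


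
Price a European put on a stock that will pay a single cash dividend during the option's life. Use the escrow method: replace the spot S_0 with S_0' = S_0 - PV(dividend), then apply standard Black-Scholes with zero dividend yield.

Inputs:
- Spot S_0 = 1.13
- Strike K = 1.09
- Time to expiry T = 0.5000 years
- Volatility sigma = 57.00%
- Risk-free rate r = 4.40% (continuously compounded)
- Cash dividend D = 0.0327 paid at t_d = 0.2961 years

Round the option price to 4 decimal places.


PV(D) = D * exp(-r * t_d) = 0.0327 * 0.98705610 = 0.03227673
S_0' = S_0 - PV(D) = 1.1300 - 0.03227673 = 1.09772327
d1 = (ln(S_0'/K) + (r + sigma^2/2)*T) / (sigma*sqrt(T)) = 0.27362695
d2 = d1 - sigma*sqrt(T) = -0.12942391
exp(-rT) = 0.97824024
N(-d1) = 0.39218566; N(-d2) = 0.55148889
P = K * exp(-rT) * N(-d2) - S_0' * N(-d1) = 1.0900 * 0.97824024 * 0.55148889 - 1.09772327 * 0.39218566 = 0.1575

Answer: Price = 0.1575


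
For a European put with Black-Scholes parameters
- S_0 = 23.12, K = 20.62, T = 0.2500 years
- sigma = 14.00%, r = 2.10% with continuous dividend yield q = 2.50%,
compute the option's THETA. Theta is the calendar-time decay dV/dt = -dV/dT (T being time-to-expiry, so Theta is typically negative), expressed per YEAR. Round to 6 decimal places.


d1 = 1.6555223602; d2 = 1.5855223602
phi(d1) = 0.1013357847; exp(-qT) = 0.9937694906; exp(-rT) = 0.9947637572
Theta = -S*exp(-qT)*phi(d1)*sigma/(2*sqrt(T)) + r*K*exp(-rT)*N(-d2) - q*S*exp(-qT)*N(-d1)
N(-d1) = 0.0489092923; N(-d2) = 0.0564238503; sqrt(T) = 0.5000000000
Term 1 = -23.1200 * 0.9937694906 * 0.1013357847 * 0.1400 / (2 * 0.5000000000) = -0.3259600380
Term 2 = 0.0210 * 20.6200 * 0.9947637572 * 0.0564238503 = 0.0243047203
Term 3 = -0.0250 * 23.1200 * 0.9937694906 * 0.0489092923 = -0.0280934371
Theta = -0.3259600380 + (0.0243047203) + (-0.0280934371) = -0.329749

Answer: Theta = -0.329749


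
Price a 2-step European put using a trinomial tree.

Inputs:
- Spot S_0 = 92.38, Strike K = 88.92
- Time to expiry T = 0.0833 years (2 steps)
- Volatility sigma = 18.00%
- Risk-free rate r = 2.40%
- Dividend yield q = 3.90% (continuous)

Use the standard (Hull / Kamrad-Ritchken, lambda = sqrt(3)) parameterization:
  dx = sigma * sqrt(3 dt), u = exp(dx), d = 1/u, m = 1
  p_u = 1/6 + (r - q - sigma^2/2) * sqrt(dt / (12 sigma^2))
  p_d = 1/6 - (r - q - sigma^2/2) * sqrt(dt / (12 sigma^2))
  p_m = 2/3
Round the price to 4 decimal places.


Answer: Price = V(0,0) = 0.7626

Derivation:
dt = T/N = 0.041650; dx = sigma*sqrt(3*dt) = 0.063627
u = exp(dx) = 1.065695; d = 1/u = 0.938355
p_u = 0.156455, p_m = 0.666667, p_d = 0.176878
Discount per step: exp(-r*dt) = 0.999001
Stock lattice S(k, j) with j the centered position index:
  k=0: S(0,+0) = 92.3800
  k=1: S(1,-1) = 86.6852; S(1,+0) = 92.3800; S(1,+1) = 98.4489
  k=2: S(2,-2) = 81.3415; S(2,-1) = 86.6852; S(2,+0) = 92.3800; S(2,+1) = 98.4489; S(2,+2) = 104.9164
Terminal payoffs V(N, j) = max(K - S_T, 0):
  V(2,-2) = 7.578467; V(2,-1) = 2.234760; V(2,+0) = 0.000000; V(2,+1) = 0.000000; V(2,+2) = 0.000000
Backward induction: V(k, j) = exp(-r*dt) * [p_u * V(k+1, j+1) + p_m * V(k+1, j) + p_d * V(k+1, j-1)]
  V(1,-1) = exp(-r*dt) * [p_u*0.000000 + p_m*2.234760 + p_d*7.578467] = 2.827480
  V(1,+0) = exp(-r*dt) * [p_u*0.000000 + p_m*0.000000 + p_d*2.234760] = 0.394886
  V(1,+1) = exp(-r*dt) * [p_u*0.000000 + p_m*0.000000 + p_d*0.000000] = 0.000000
  V(0,+0) = exp(-r*dt) * [p_u*0.000000 + p_m*0.394886 + p_d*2.827480] = 0.762615


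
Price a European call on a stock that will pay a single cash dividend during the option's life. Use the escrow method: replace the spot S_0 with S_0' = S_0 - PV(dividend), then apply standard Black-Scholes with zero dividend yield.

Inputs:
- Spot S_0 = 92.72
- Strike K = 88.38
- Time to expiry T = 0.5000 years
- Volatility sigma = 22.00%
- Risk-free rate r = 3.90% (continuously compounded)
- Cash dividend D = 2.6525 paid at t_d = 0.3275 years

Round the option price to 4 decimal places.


Answer: Price = 7.3629

Derivation:
PV(D) = D * exp(-r * t_d) = 2.6525 * 0.98730872 = 2.61883639
S_0' = S_0 - PV(D) = 92.7200 - 2.61883639 = 90.10116361
d1 = (ln(S_0'/K) + (r + sigma^2/2)*T) / (sigma*sqrt(T)) = 0.32711646
d2 = d1 - sigma*sqrt(T) = 0.17155297
exp(-rT) = 0.98068890
N(d1) = 0.62821010; N(d2) = 0.56810551
C = S_0' * N(d1) - K * exp(-rT) * N(d2) = 90.10116361 * 0.62821010 - 88.3800 * 0.98068890 * 0.56810551 = 7.3629


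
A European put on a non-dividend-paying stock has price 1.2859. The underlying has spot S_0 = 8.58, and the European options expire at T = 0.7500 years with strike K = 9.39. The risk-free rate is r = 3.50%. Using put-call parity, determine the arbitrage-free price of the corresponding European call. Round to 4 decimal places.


Answer: Call price = 0.7192

Derivation:
Put-call parity: C - P = S_0 * exp(-qT) - K * exp(-rT).
S_0 * exp(-qT) = 8.5800 * 1.00000000 = 8.58000000
K * exp(-rT) = 9.3900 * 0.97409154 = 9.14671953
C = P + S*exp(-qT) - K*exp(-rT)
C = 1.2859 + 8.58000000 - 9.14671953 = 0.7192


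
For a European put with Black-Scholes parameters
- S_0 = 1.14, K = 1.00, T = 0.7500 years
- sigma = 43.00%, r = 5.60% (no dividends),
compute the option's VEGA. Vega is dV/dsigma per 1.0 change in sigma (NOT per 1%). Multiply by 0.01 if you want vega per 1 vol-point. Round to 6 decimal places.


Answer: Vega = 0.318687

Derivation:
d1 = 0.6508369217; d2 = 0.2784459981
phi(d1) = 0.3227965977; exp(-qT) = 1.0000000000; exp(-rT) = 0.9588697806
Vega = S * exp(-qT) * phi(d1) * sqrt(T) = 1.1400 * 1.0000000000 * 0.3227965977 * 0.8660254038 = 0.318687


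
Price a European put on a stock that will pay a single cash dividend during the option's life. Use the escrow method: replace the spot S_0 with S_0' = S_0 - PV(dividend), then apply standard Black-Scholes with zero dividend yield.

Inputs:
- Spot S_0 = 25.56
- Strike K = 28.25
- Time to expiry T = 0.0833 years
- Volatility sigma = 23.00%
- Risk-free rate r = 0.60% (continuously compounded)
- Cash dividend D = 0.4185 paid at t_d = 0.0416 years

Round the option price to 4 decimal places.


Answer: Price = 3.1230

Derivation:
PV(D) = D * exp(-r * t_d) = 0.4185 * 0.99975043 = 0.41839556
S_0' = S_0 - PV(D) = 25.5600 - 0.41839556 = 25.14160444
d1 = (ln(S_0'/K) + (r + sigma^2/2)*T) / (sigma*sqrt(T)) = -1.71531967
d2 = d1 - sigma*sqrt(T) = -1.78170167
exp(-rT) = 0.99950032
N(-d1) = 0.95685668; N(-d2) = 0.96260105
P = K * exp(-rT) * N(-d2) - S_0' * N(-d1) = 28.2500 * 0.99950032 * 0.96260105 - 25.14160444 * 0.95685668 = 3.1230


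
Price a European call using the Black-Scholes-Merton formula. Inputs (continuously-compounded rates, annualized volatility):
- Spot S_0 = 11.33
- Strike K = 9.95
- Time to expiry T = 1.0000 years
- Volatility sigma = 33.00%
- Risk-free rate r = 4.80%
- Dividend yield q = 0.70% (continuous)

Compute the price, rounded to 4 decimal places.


d1 = (ln(S/K) + (r - q + 0.5*sigma^2) * T) / (sigma * sqrt(T)) = 0.68282280
d2 = d1 - sigma * sqrt(T) = 0.35282280
exp(-rT) = 0.95313379; exp(-qT) = 0.99302444
C = S_0 * exp(-qT) * N(d1) - K * exp(-rT) * N(d2)
N(d1) = 0.75264059; N(d2) = 0.63788935
C = 11.3300 * 0.99302444 * 0.75264059 - 9.9500 * 0.95313379 * 0.63788935 = 2.4184

Answer: Price = 2.4184


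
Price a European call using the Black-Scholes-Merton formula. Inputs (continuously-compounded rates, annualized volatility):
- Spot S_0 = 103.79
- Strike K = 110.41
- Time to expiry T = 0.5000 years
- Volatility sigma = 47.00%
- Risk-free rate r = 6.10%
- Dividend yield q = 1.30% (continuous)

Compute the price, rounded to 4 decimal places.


d1 = (ln(S/K) + (r - q + 0.5*sigma^2) * T) / (sigma * sqrt(T)) = 0.05233769
d2 = d1 - sigma * sqrt(T) = -0.28000250
exp(-rT) = 0.96996043; exp(-qT) = 0.99352108
C = S_0 * exp(-qT) * N(d1) - K * exp(-rT) * N(d2)
N(d1) = 0.52087019; N(d2) = 0.38973779
C = 103.7900 * 0.99352108 * 0.52087019 - 110.4100 * 0.96996043 * 0.38973779 = 11.9725

Answer: Price = 11.9725


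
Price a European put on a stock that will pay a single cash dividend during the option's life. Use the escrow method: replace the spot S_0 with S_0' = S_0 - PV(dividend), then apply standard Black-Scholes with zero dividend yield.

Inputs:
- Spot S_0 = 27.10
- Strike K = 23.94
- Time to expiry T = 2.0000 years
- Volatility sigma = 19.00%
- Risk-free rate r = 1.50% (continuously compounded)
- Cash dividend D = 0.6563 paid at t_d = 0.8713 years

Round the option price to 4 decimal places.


PV(D) = D * exp(-r * t_d) = 0.6563 * 0.98701554 = 0.64777830
S_0' = S_0 - PV(D) = 27.1000 - 0.64777830 = 26.45222170
d1 = (ln(S_0'/K) + (r + sigma^2/2)*T) / (sigma*sqrt(T)) = 0.61737661
d2 = d1 - sigma*sqrt(T) = 0.34867603
exp(-rT) = 0.97044553
N(-d1) = 0.26849317; N(-d2) = 0.36366627
P = K * exp(-rT) * N(-d2) - S_0' * N(-d1) = 23.9400 * 0.97044553 * 0.36366627 - 26.45222170 * 0.26849317 = 1.3466

Answer: Price = 1.3466


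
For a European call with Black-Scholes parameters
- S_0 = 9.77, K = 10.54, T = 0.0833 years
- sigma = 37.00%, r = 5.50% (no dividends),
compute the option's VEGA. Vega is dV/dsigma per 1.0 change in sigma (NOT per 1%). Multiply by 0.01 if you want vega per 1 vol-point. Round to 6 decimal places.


Answer: Vega = 0.931622

Derivation:
d1 = -0.6140898275; d2 = -0.7208782632
phi(d1) = 0.3303866343; exp(-qT) = 1.0000000000; exp(-rT) = 0.9954289791
Vega = S * exp(-qT) * phi(d1) * sqrt(T) = 9.7700 * 1.0000000000 * 0.3303866343 * 0.2886173938 = 0.931622


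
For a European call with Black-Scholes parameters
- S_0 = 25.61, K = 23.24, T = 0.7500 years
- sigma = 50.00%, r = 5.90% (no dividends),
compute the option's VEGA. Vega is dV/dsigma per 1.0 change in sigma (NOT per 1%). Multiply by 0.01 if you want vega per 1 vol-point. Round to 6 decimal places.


d1 = 0.5429585950; d2 = 0.1099458931
phi(d1) = 0.3442660391; exp(-qT) = 1.0000000000; exp(-rT) = 0.9567147489
Vega = S * exp(-qT) * phi(d1) * sqrt(T) = 25.6100 * 1.0000000000 * 0.3442660391 * 0.8660254038 = 7.635446

Answer: Vega = 7.635446


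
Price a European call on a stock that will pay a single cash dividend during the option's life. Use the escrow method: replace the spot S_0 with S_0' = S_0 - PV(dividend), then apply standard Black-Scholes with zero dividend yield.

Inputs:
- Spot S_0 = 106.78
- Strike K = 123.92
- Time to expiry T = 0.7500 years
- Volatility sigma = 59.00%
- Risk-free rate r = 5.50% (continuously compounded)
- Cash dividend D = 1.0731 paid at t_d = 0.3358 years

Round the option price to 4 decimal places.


Answer: Price = 16.6387

Derivation:
PV(D) = D * exp(-r * t_d) = 1.0731 * 0.98170051 = 1.05346281
S_0' = S_0 - PV(D) = 106.7800 - 1.05346281 = 105.72653719
d1 = (ln(S_0'/K) + (r + sigma^2/2)*T) / (sigma*sqrt(T)) = 0.02545670
d2 = d1 - sigma*sqrt(T) = -0.48549829
exp(-rT) = 0.95958920
N(d1) = 0.51015466; N(d2) = 0.31366146
C = S_0' * N(d1) - K * exp(-rT) * N(d2) = 105.72653719 * 0.51015466 - 123.9200 * 0.95958920 * 0.31366146 = 16.6387


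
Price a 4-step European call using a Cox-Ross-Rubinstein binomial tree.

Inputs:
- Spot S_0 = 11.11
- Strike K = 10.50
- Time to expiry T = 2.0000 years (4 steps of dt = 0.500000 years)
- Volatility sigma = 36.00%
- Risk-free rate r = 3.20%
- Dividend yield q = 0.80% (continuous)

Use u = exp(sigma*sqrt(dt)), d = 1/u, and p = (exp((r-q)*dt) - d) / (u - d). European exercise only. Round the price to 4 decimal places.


Answer: Price = V(0,0) = 2.6397

Derivation:
dt = T/N = 0.500000
u = exp(sigma*sqrt(dt)) = 1.289892; d = 1/u = 0.775259
p = (exp((r-q)*dt) - d) / (u - d) = 0.460160
Discount per step: exp(-r*dt) = 0.984127
Stock lattice S(k, i) with i counting down-moves:
  k=0: S(0,0) = 11.1100
  k=1: S(1,0) = 14.3307; S(1,1) = 8.6131
  k=2: S(2,0) = 18.4851; S(2,1) = 11.1100; S(2,2) = 6.6774
  k=3: S(3,0) = 23.8437; S(3,1) = 14.3307; S(3,2) = 8.6131; S(3,3) = 5.1767
  k=4: S(4,0) = 30.7558; S(4,1) = 18.4851; S(4,2) = 11.1100; S(4,3) = 6.6774; S(4,4) = 4.0133
Terminal payoffs V(N, i) = max(S_T - K, 0):
  V(4,0) = 20.255824; V(4,1) = 7.985053; V(4,2) = 0.610000; V(4,3) = 0.000000; V(4,4) = 0.000000
Backward induction: V(k, i) = exp(-r*dt) * [p * V(k+1, i) + (1-p) * V(k+1, i+1)].
  V(3,0) = exp(-r*dt) * [p*20.255824 + (1-p)*7.985053] = 13.415200
  V(3,1) = exp(-r*dt) * [p*7.985053 + (1-p)*0.610000] = 3.940154
  V(3,2) = exp(-r*dt) * [p*0.610000 + (1-p)*0.000000] = 0.276242
  V(3,3) = exp(-r*dt) * [p*0.000000 + (1-p)*0.000000] = 0.000000
  V(2,0) = exp(-r*dt) * [p*13.415200 + (1-p)*3.940154] = 8.168444
  V(2,1) = exp(-r*dt) * [p*3.940154 + (1-p)*0.276242] = 1.931082
  V(2,2) = exp(-r*dt) * [p*0.276242 + (1-p)*0.000000] = 0.125098
  V(1,0) = exp(-r*dt) * [p*8.168444 + (1-p)*1.931082] = 4.725057
  V(1,1) = exp(-r*dt) * [p*1.931082 + (1-p)*0.125098] = 0.940963
  V(0,0) = exp(-r*dt) * [p*4.725057 + (1-p)*0.940963] = 2.639676


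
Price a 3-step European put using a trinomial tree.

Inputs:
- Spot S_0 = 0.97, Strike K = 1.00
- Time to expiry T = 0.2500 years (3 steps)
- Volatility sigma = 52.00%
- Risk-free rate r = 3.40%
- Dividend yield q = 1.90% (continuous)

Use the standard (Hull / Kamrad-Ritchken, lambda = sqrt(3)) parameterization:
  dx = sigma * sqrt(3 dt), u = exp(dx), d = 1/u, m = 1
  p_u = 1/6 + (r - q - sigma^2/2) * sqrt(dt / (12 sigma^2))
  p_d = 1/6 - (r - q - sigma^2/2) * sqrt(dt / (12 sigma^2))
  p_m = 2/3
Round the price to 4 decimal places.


Answer: Price = V(0,0) = 0.1104

Derivation:
dt = T/N = 0.083333; dx = sigma*sqrt(3*dt) = 0.260000
u = exp(dx) = 1.296930; d = 1/u = 0.771052
p_u = 0.147404, p_m = 0.666667, p_d = 0.185929
Discount per step: exp(-r*dt) = 0.997171
Stock lattice S(k, j) with j the centered position index:
  k=0: S(0,+0) = 0.9700
  k=1: S(1,-1) = 0.7479; S(1,+0) = 0.9700; S(1,+1) = 1.2580
  k=2: S(2,-2) = 0.5767; S(2,-1) = 0.7479; S(2,+0) = 0.9700; S(2,+1) = 1.2580; S(2,+2) = 1.6316
  k=3: S(3,-3) = 0.4447; S(3,-2) = 0.5767; S(3,-1) = 0.7479; S(3,+0) = 0.9700; S(3,+1) = 1.2580; S(3,+2) = 1.6316; S(3,+3) = 2.1160
Terminal payoffs V(N, j) = max(K - S_T, 0):
  V(3,-3) = 0.555346; V(3,-2) = 0.423315; V(3,-1) = 0.252080; V(3,+0) = 0.030000; V(3,+1) = 0.000000; V(3,+2) = 0.000000; V(3,+3) = 0.000000
Backward induction: V(k, j) = exp(-r*dt) * [p_u * V(k+1, j+1) + p_m * V(k+1, j) + p_d * V(k+1, j-1)]
  V(2,-2) = exp(-r*dt) * [p_u*0.252080 + p_m*0.423315 + p_d*0.555346] = 0.421427
  V(2,-1) = exp(-r*dt) * [p_u*0.030000 + p_m*0.252080 + p_d*0.423315] = 0.250472
  V(2,+0) = exp(-r*dt) * [p_u*0.000000 + p_m*0.030000 + p_d*0.252080] = 0.066680
  V(2,+1) = exp(-r*dt) * [p_u*0.000000 + p_m*0.000000 + p_d*0.030000] = 0.005562
  V(2,+2) = exp(-r*dt) * [p_u*0.000000 + p_m*0.000000 + p_d*0.000000] = 0.000000
  V(1,-1) = exp(-r*dt) * [p_u*0.066680 + p_m*0.250472 + p_d*0.421427] = 0.254444
  V(1,+0) = exp(-r*dt) * [p_u*0.005562 + p_m*0.066680 + p_d*0.250472] = 0.091583
  V(1,+1) = exp(-r*dt) * [p_u*0.000000 + p_m*0.005562 + p_d*0.066680] = 0.016060
  V(0,+0) = exp(-r*dt) * [p_u*0.016060 + p_m*0.091583 + p_d*0.254444] = 0.110418


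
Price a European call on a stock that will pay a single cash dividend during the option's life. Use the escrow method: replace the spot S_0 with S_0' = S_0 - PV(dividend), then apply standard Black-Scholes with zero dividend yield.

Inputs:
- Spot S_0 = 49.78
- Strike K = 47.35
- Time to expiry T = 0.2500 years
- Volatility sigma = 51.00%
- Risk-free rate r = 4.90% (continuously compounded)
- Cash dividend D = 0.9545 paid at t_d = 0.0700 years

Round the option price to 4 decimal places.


PV(D) = D * exp(-r * t_d) = 0.9545 * 0.99657588 = 0.95123167
S_0' = S_0 - PV(D) = 49.7800 - 0.95123167 = 48.82876833
d1 = (ln(S_0'/K) + (r + sigma^2/2)*T) / (sigma*sqrt(T)) = 0.29613857
d2 = d1 - sigma*sqrt(T) = 0.04113857
exp(-rT) = 0.98782473
N(d1) = 0.61643787; N(d2) = 0.51640729
C = S_0' * N(d1) - K * exp(-rT) * N(d2) = 48.82876833 * 0.61643787 - 47.3500 * 0.98782473 * 0.51640729 = 5.9457

Answer: Price = 5.9457


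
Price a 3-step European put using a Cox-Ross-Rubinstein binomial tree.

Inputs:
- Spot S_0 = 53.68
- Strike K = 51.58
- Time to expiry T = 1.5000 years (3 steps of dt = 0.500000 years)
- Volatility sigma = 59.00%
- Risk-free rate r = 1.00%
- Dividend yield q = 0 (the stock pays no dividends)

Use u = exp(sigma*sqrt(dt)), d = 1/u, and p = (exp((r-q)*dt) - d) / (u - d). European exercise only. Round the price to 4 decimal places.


dt = T/N = 0.500000
u = exp(sigma*sqrt(dt)) = 1.517695; d = 1/u = 0.658894
p = (exp((r-q)*dt) - d) / (u - d) = 0.403025
Discount per step: exp(-r*dt) = 0.995012
Stock lattice S(k, i) with i counting down-moves:
  k=0: S(0,0) = 53.6800
  k=1: S(1,0) = 81.4699; S(1,1) = 35.3694
  k=2: S(2,0) = 123.6465; S(2,1) = 53.6800; S(2,2) = 23.3047
  k=3: S(3,0) = 187.6577; S(3,1) = 81.4699; S(3,2) = 35.3694; S(3,3) = 15.3553
Terminal payoffs V(N, i) = max(K - S_T, 0):
  V(3,0) = 0.000000; V(3,1) = 0.000000; V(3,2) = 16.210584; V(3,3) = 36.224688
Backward induction: V(k, i) = exp(-r*dt) * [p * V(k+1, i) + (1-p) * V(k+1, i+1)].
  V(2,0) = exp(-r*dt) * [p*0.000000 + (1-p)*0.000000] = 0.000000
  V(2,1) = exp(-r*dt) * [p*0.000000 + (1-p)*16.210584] = 9.629043
  V(2,2) = exp(-r*dt) * [p*16.210584 + (1-p)*36.224688] = 28.018057
  V(1,0) = exp(-r*dt) * [p*0.000000 + (1-p)*9.629043] = 5.719626
  V(1,1) = exp(-r*dt) * [p*9.629043 + (1-p)*28.018057] = 20.504042
  V(0,0) = exp(-r*dt) * [p*5.719626 + (1-p)*20.504042] = 14.473002

Answer: Price = V(0,0) = 14.4730


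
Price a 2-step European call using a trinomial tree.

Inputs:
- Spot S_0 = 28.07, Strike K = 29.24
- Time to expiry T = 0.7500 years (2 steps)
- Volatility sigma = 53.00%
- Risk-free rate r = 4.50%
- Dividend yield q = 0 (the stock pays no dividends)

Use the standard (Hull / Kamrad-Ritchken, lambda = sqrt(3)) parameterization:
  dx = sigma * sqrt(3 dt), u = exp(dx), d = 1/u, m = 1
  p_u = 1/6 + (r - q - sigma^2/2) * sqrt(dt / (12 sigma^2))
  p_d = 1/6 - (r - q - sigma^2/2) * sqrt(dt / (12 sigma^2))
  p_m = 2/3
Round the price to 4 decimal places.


dt = T/N = 0.375000; dx = sigma*sqrt(3*dt) = 0.562150
u = exp(dx) = 1.754440; d = 1/u = 0.569982
p_u = 0.134830, p_m = 0.666667, p_d = 0.198503
Discount per step: exp(-r*dt) = 0.983267
Stock lattice S(k, j) with j the centered position index:
  k=0: S(0,+0) = 28.0700
  k=1: S(1,-1) = 15.9994; S(1,+0) = 28.0700; S(1,+1) = 49.2471
  k=2: S(2,-2) = 9.1194; S(2,-1) = 15.9994; S(2,+0) = 28.0700; S(2,+1) = 49.2471; S(2,+2) = 86.4012
Terminal payoffs V(N, j) = max(S_T - K, 0):
  V(2,-2) = 0.000000; V(2,-1) = 0.000000; V(2,+0) = 0.000000; V(2,+1) = 20.007139; V(2,+2) = 57.161166
Backward induction: V(k, j) = exp(-r*dt) * [p_u * V(k+1, j+1) + p_m * V(k+1, j) + p_d * V(k+1, j-1)]
  V(1,-1) = exp(-r*dt) * [p_u*0.000000 + p_m*0.000000 + p_d*0.000000] = 0.000000
  V(1,+0) = exp(-r*dt) * [p_u*20.007139 + p_m*0.000000 + p_d*0.000000] = 2.652427
  V(1,+1) = exp(-r*dt) * [p_u*57.161166 + p_m*20.007139 + p_d*0.000000] = 20.692986
  V(0,+0) = exp(-r*dt) * [p_u*20.692986 + p_m*2.652427 + p_d*0.000000] = 4.482047

Answer: Price = V(0,0) = 4.4820


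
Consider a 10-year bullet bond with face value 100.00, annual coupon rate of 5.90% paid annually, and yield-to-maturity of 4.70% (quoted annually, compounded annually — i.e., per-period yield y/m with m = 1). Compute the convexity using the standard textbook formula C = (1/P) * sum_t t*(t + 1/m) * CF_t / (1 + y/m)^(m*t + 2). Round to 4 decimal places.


Answer: Convexity = 73.1793

Derivation:
Coupon per period c = face * coupon_rate / m = 5.900000
Periods per year m = 1; per-period yield y/m = 0.047000
Number of cashflows N = 10
Cashflows (t years, CF_t, discount factor 1/(1+y/m)^(m*t), PV):
  t = 1.0000: CF_t = 5.900000, DF = 0.955110, PV = 5.635148
  t = 2.0000: CF_t = 5.900000, DF = 0.912235, PV = 5.382185
  t = 3.0000: CF_t = 5.900000, DF = 0.871284, PV = 5.140578
  t = 4.0000: CF_t = 5.900000, DF = 0.832172, PV = 4.909817
  t = 5.0000: CF_t = 5.900000, DF = 0.794816, PV = 4.689414
  t = 6.0000: CF_t = 5.900000, DF = 0.759137, PV = 4.478906
  t = 7.0000: CF_t = 5.900000, DF = 0.725059, PV = 4.277847
  t = 8.0000: CF_t = 5.900000, DF = 0.692511, PV = 4.085814
  t = 9.0000: CF_t = 5.900000, DF = 0.661424, PV = 3.902401
  t = 10.0000: CF_t = 105.900000, DF = 0.631732, PV = 66.900466
Price P = sum_t PV_t = 109.402576
Convexity numerator sum_t t*(t + 1/m) * CF_t / (1+y/m)^(m*t + 2):
  t = 1.0000: term = 10.281156
  t = 2.0000: term = 29.458901
  t = 3.0000: term = 56.272972
  t = 4.0000: term = 89.578115
  t = 5.0000: term = 128.335408
  t = 6.0000: term = 171.604175
  t = 7.0000: term = 218.534447
  t = 8.0000: term = 268.359943
  t = 9.0000: term = 320.391527
  t = 10.0000: term = 6713.182675
Convexity = (1/P) * sum = 8005.999318 / 109.402576 = 73.179258


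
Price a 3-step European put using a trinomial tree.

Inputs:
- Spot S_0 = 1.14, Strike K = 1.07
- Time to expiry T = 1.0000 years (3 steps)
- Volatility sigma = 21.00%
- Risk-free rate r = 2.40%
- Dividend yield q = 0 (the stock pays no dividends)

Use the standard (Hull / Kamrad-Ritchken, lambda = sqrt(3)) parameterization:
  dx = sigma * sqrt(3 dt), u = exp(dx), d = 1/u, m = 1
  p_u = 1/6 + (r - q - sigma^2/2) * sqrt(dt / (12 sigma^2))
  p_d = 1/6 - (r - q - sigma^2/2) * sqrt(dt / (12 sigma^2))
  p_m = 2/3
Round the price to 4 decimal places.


dt = T/N = 0.333333; dx = sigma*sqrt(3*dt) = 0.210000
u = exp(dx) = 1.233678; d = 1/u = 0.810584
p_u = 0.168214, p_m = 0.666667, p_d = 0.165119
Discount per step: exp(-r*dt) = 0.992032
Stock lattice S(k, j) with j the centered position index:
  k=0: S(0,+0) = 1.1400
  k=1: S(1,-1) = 0.9241; S(1,+0) = 1.1400; S(1,+1) = 1.4064
  k=2: S(2,-2) = 0.7490; S(2,-1) = 0.9241; S(2,+0) = 1.1400; S(2,+1) = 1.4064; S(2,+2) = 1.7350
  k=3: S(3,-3) = 0.6072; S(3,-2) = 0.7490; S(3,-1) = 0.9241; S(3,+0) = 1.1400; S(3,+1) = 1.4064; S(3,+2) = 1.7350; S(3,+3) = 2.1405
Terminal payoffs V(N, j) = max(K - S_T, 0):
  V(3,-3) = 0.462845; V(3,-2) = 0.320967; V(3,-1) = 0.145934; V(3,+0) = 0.000000; V(3,+1) = 0.000000; V(3,+2) = 0.000000; V(3,+3) = 0.000000
Backward induction: V(k, j) = exp(-r*dt) * [p_u * V(k+1, j+1) + p_m * V(k+1, j) + p_d * V(k+1, j-1)]
  V(2,-2) = exp(-r*dt) * [p_u*0.145934 + p_m*0.320967 + p_d*0.462845] = 0.312441
  V(2,-1) = exp(-r*dt) * [p_u*0.000000 + p_m*0.145934 + p_d*0.320967] = 0.149090
  V(2,+0) = exp(-r*dt) * [p_u*0.000000 + p_m*0.000000 + p_d*0.145934] = 0.023904
  V(2,+1) = exp(-r*dt) * [p_u*0.000000 + p_m*0.000000 + p_d*0.000000] = 0.000000
  V(2,+2) = exp(-r*dt) * [p_u*0.000000 + p_m*0.000000 + p_d*0.000000] = 0.000000
  V(1,-1) = exp(-r*dt) * [p_u*0.023904 + p_m*0.149090 + p_d*0.312441] = 0.153769
  V(1,+0) = exp(-r*dt) * [p_u*0.000000 + p_m*0.023904 + p_d*0.149090] = 0.040231
  V(1,+1) = exp(-r*dt) * [p_u*0.000000 + p_m*0.000000 + p_d*0.023904] = 0.003916
  V(0,+0) = exp(-r*dt) * [p_u*0.003916 + p_m*0.040231 + p_d*0.153769] = 0.052448

Answer: Price = V(0,0) = 0.0524


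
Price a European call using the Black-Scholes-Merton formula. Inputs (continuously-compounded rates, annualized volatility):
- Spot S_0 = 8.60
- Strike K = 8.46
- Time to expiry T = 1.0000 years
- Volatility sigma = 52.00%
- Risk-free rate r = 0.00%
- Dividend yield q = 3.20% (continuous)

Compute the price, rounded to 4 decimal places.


Answer: Price = 1.6574

Derivation:
d1 = (ln(S/K) + (r - q + 0.5*sigma^2) * T) / (sigma * sqrt(T)) = 0.23002506
d2 = d1 - sigma * sqrt(T) = -0.28997494
exp(-rT) = 1.00000000; exp(-qT) = 0.96850658
C = S_0 * exp(-qT) * N(d1) - K * exp(-rT) * N(d2)
N(d1) = 0.59096385; N(d2) = 0.38591770
C = 8.6000 * 0.96850658 * 0.59096385 - 8.4600 * 1.00000000 * 0.38591770 = 1.6574


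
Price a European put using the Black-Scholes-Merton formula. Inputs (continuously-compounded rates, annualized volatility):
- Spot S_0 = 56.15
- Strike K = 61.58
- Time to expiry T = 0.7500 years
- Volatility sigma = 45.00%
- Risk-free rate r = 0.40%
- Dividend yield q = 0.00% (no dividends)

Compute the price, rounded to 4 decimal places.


Answer: Price = 11.9370

Derivation:
d1 = (ln(S/K) + (r - q + 0.5*sigma^2) * T) / (sigma * sqrt(T)) = -0.03431503
d2 = d1 - sigma * sqrt(T) = -0.42402647
exp(-rT) = 0.99700450; exp(-qT) = 1.00000000
P = K * exp(-rT) * N(-d2) - S_0 * exp(-qT) * N(-d1)
N(-d1) = 0.51368703; N(-d2) = 0.66422674
P = 61.5800 * 0.99700450 * 0.66422674 - 56.1500 * 1.00000000 * 0.51368703 = 11.9370


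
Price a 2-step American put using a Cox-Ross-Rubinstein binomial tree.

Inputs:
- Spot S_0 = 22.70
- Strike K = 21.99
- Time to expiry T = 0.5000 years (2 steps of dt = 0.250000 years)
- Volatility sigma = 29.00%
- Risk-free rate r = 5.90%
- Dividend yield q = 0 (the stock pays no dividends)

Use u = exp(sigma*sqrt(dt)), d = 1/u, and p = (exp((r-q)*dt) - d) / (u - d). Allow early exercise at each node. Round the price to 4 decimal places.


Answer: Price = V(0,0) = 1.1435

Derivation:
dt = T/N = 0.250000
u = exp(sigma*sqrt(dt)) = 1.156040; d = 1/u = 0.865022
p = (exp((r-q)*dt) - d) / (u - d) = 0.514873
Discount per step: exp(-r*dt) = 0.985358
Stock lattice S(k, i) with i counting down-moves:
  k=0: S(0,0) = 22.7000
  k=1: S(1,0) = 26.2421; S(1,1) = 19.6360
  k=2: S(2,0) = 30.3369; S(2,1) = 22.7000; S(2,2) = 16.9856
Terminal payoffs V(N, i) = max(K - S_T, 0):
  V(2,0) = 0.000000; V(2,1) = 0.000000; V(2,2) = 5.004417
Backward induction: V(k, i) = exp(-r*dt) * [p * V(k+1, i) + (1-p) * V(k+1, i+1)]; then take max(V_cont, immediate exercise) for American.
  V(1,0) = exp(-r*dt) * [p*0.000000 + (1-p)*0.000000] = 0.000000; exercise = 0.000000; V(1,0) = max -> 0.000000
  V(1,1) = exp(-r*dt) * [p*0.000000 + (1-p)*5.004417] = 2.392229; exercise = 2.353994; V(1,1) = max -> 2.392229
  V(0,0) = exp(-r*dt) * [p*0.000000 + (1-p)*2.392229] = 1.143542; exercise = 0.000000; V(0,0) = max -> 1.143542


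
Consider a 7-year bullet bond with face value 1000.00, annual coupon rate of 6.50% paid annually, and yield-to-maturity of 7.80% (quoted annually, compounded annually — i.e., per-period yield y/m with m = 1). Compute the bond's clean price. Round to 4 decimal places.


Coupon per period c = face * coupon_rate / m = 65.000000
Periods per year m = 1; per-period yield y/m = 0.078000
Number of cashflows N = 7
Cashflows (t years, CF_t, discount factor 1/(1+y/m)^(m*t), PV):
  t = 1.0000: CF_t = 65.000000, DF = 0.927644, PV = 60.296846
  t = 2.0000: CF_t = 65.000000, DF = 0.860523, PV = 55.933994
  t = 3.0000: CF_t = 65.000000, DF = 0.798259, PV = 51.886822
  t = 4.0000: CF_t = 65.000000, DF = 0.740500, PV = 48.132488
  t = 5.0000: CF_t = 65.000000, DF = 0.686920, PV = 44.649804
  t = 6.0000: CF_t = 65.000000, DF = 0.637217, PV = 41.419113
  t = 7.0000: CF_t = 1065.000000, DF = 0.591111, PV = 629.532683
Price P = sum_t PV_t = 931.851750

Answer: Price = 931.8518


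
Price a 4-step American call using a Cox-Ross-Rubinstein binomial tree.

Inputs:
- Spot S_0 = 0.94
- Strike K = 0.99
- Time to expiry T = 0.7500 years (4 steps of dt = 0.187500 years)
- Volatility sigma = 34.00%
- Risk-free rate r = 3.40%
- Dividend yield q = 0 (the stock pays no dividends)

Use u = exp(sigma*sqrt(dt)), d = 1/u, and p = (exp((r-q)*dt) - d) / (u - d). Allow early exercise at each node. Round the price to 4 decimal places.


Answer: Price = V(0,0) = 0.1002

Derivation:
dt = T/N = 0.187500
u = exp(sigma*sqrt(dt)) = 1.158614; d = 1/u = 0.863100
p = (exp((r-q)*dt) - d) / (u - d) = 0.484902
Discount per step: exp(-r*dt) = 0.993645
Stock lattice S(k, i) with i counting down-moves:
  k=0: S(0,0) = 0.9400
  k=1: S(1,0) = 1.0891; S(1,1) = 0.8113
  k=2: S(2,0) = 1.2618; S(2,1) = 0.9400; S(2,2) = 0.7002
  k=3: S(3,0) = 1.4620; S(3,1) = 1.0891; S(3,2) = 0.8113; S(3,3) = 0.6044
  k=4: S(4,0) = 1.6939; S(4,1) = 1.2618; S(4,2) = 0.9400; S(4,3) = 0.7002; S(4,4) = 0.5216
Terminal payoffs V(N, i) = max(S_T - K, 0):
  V(4,0) = 0.703880; V(4,1) = 0.271843; V(4,2) = 0.000000; V(4,3) = 0.000000; V(4,4) = 0.000000
Backward induction: V(k, i) = exp(-r*dt) * [p * V(k+1, i) + (1-p) * V(k+1, i+1)]; then take max(V_cont, immediate exercise) for American.
  V(3,0) = exp(-r*dt) * [p*0.703880 + (1-p)*0.271843] = 0.478280; exercise = 0.471989; V(3,0) = max -> 0.478280
  V(3,1) = exp(-r*dt) * [p*0.271843 + (1-p)*0.000000] = 0.130979; exercise = 0.099097; V(3,1) = max -> 0.130979
  V(3,2) = exp(-r*dt) * [p*0.000000 + (1-p)*0.000000] = 0.000000; exercise = 0.000000; V(3,2) = max -> 0.000000
  V(3,3) = exp(-r*dt) * [p*0.000000 + (1-p)*0.000000] = 0.000000; exercise = 0.000000; V(3,3) = max -> 0.000000
  V(2,0) = exp(-r*dt) * [p*0.478280 + (1-p)*0.130979] = 0.297483; exercise = 0.271843; V(2,0) = max -> 0.297483
  V(2,1) = exp(-r*dt) * [p*0.130979 + (1-p)*0.000000] = 0.063109; exercise = 0.000000; V(2,1) = max -> 0.063109
  V(2,2) = exp(-r*dt) * [p*0.000000 + (1-p)*0.000000] = 0.000000; exercise = 0.000000; V(2,2) = max -> 0.000000
  V(1,0) = exp(-r*dt) * [p*0.297483 + (1-p)*0.063109] = 0.175634; exercise = 0.099097; V(1,0) = max -> 0.175634
  V(1,1) = exp(-r*dt) * [p*0.063109 + (1-p)*0.000000] = 0.030407; exercise = 0.000000; V(1,1) = max -> 0.030407
  V(0,0) = exp(-r*dt) * [p*0.175634 + (1-p)*0.030407] = 0.100187; exercise = 0.000000; V(0,0) = max -> 0.100187


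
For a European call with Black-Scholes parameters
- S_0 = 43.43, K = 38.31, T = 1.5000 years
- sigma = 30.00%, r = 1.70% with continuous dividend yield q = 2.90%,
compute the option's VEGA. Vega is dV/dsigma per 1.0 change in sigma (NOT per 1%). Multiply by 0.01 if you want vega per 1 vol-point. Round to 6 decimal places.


d1 = 0.4761249790; d2 = 0.1087015175
phi(d1) = 0.3561917637; exp(-qT) = 0.9574325541; exp(-rT) = 0.9748223790
Vega = S * exp(-qT) * phi(d1) * sqrt(T) = 43.4300 * 0.9574325541 * 0.3561917637 * 1.2247448714 = 18.139592

Answer: Vega = 18.139592


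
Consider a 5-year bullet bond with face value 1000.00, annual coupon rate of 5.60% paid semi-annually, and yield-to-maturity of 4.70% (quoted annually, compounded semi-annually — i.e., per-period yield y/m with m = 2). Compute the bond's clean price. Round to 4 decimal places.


Answer: Price = 1039.6913

Derivation:
Coupon per period c = face * coupon_rate / m = 28.000000
Periods per year m = 2; per-period yield y/m = 0.023500
Number of cashflows N = 10
Cashflows (t years, CF_t, discount factor 1/(1+y/m)^(m*t), PV):
  t = 0.5000: CF_t = 28.000000, DF = 0.977040, PV = 27.357108
  t = 1.0000: CF_t = 28.000000, DF = 0.954606, PV = 26.728977
  t = 1.5000: CF_t = 28.000000, DF = 0.932688, PV = 26.115268
  t = 2.0000: CF_t = 28.000000, DF = 0.911273, PV = 25.515650
  t = 2.5000: CF_t = 28.000000, DF = 0.890350, PV = 24.929800
  t = 3.0000: CF_t = 28.000000, DF = 0.869907, PV = 24.357401
  t = 3.5000: CF_t = 28.000000, DF = 0.849934, PV = 23.798145
  t = 4.0000: CF_t = 28.000000, DF = 0.830419, PV = 23.251729
  t = 4.5000: CF_t = 28.000000, DF = 0.811352, PV = 22.717859
  t = 5.0000: CF_t = 1028.000000, DF = 0.792723, PV = 814.919377
Price P = sum_t PV_t = 1039.691316


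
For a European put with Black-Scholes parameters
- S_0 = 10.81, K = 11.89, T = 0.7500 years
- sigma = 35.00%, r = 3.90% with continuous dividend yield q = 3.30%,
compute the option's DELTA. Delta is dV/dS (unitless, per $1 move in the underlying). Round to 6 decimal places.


d1 = -0.1477639896; d2 = -0.4508728809
phi(d1) = 0.3946106756; exp(-qT) = 0.9755537700; exp(-rT) = 0.9711736407
N(-d1) = 0.5587354853
Delta = -exp(-qT) * N(-d1) = -0.9755537700 * 0.5587354853 = -0.545077

Answer: Delta = -0.545077


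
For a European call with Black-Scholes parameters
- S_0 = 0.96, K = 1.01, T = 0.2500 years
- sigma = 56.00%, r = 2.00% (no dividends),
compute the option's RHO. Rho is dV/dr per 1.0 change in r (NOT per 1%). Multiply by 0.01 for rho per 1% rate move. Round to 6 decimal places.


d1 = -0.0234725906; d2 = -0.3034725906
phi(d1) = 0.3988323944; exp(-qT) = 1.0000000000; exp(-rT) = 0.9950124792
N(d2) = 0.3807648663
Rho = K*T*exp(-rT)*N(d2) = 1.0100 * 0.2500 * 0.9950124792 * 0.3807648663 = 0.095664

Answer: Rho = 0.095664


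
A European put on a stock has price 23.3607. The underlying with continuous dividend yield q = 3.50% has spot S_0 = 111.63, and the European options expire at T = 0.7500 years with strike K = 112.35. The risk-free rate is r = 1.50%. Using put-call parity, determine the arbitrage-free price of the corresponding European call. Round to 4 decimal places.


Put-call parity: C - P = S_0 * exp(-qT) - K * exp(-rT).
S_0 * exp(-qT) = 111.6300 * 0.97409154 = 108.73783820
K * exp(-rT) = 112.3500 * 0.98881304 = 111.09314556
C = P + S*exp(-qT) - K*exp(-rT)
C = 23.3607 + 108.73783820 - 111.09314556 = 21.0054

Answer: Call price = 21.0054


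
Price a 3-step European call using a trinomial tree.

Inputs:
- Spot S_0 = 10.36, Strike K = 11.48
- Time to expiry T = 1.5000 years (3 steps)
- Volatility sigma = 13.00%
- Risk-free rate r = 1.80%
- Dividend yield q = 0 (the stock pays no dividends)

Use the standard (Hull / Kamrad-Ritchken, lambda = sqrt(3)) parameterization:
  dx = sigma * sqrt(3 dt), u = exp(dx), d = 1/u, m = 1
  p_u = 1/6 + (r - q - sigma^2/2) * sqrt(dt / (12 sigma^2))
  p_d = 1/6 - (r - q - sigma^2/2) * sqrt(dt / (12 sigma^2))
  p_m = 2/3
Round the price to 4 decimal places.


dt = T/N = 0.500000; dx = sigma*sqrt(3*dt) = 0.159217
u = exp(dx) = 1.172592; d = 1/u = 0.852811
p_u = 0.181662, p_m = 0.666667, p_d = 0.151671
Discount per step: exp(-r*dt) = 0.991040
Stock lattice S(k, j) with j the centered position index:
  k=0: S(0,+0) = 10.3600
  k=1: S(1,-1) = 8.8351; S(1,+0) = 10.3600; S(1,+1) = 12.1481
  k=2: S(2,-2) = 7.5347; S(2,-1) = 8.8351; S(2,+0) = 10.3600; S(2,+1) = 12.1481; S(2,+2) = 14.2447
  k=3: S(3,-3) = 6.4257; S(3,-2) = 7.5347; S(3,-1) = 8.8351; S(3,+0) = 10.3600; S(3,+1) = 12.1481; S(3,+2) = 14.2447; S(3,+3) = 16.7032
Terminal payoffs V(N, j) = max(S_T - K, 0):
  V(3,-3) = 0.000000; V(3,-2) = 0.000000; V(3,-1) = 0.000000; V(3,+0) = 0.000000; V(3,+1) = 0.668055; V(3,+2) = 2.764714; V(3,+3) = 5.223240
Backward induction: V(k, j) = exp(-r*dt) * [p_u * V(k+1, j+1) + p_m * V(k+1, j) + p_d * V(k+1, j-1)]
  V(2,-2) = exp(-r*dt) * [p_u*0.000000 + p_m*0.000000 + p_d*0.000000] = 0.000000
  V(2,-1) = exp(-r*dt) * [p_u*0.000000 + p_m*0.000000 + p_d*0.000000] = 0.000000
  V(2,+0) = exp(-r*dt) * [p_u*0.668055 + p_m*0.000000 + p_d*0.000000] = 0.120273
  V(2,+1) = exp(-r*dt) * [p_u*2.764714 + p_m*0.668055 + p_d*0.000000] = 0.939123
  V(2,+2) = exp(-r*dt) * [p_u*5.223240 + p_m*2.764714 + p_d*0.668055] = 2.867408
  V(1,-1) = exp(-r*dt) * [p_u*0.120273 + p_m*0.000000 + p_d*0.000000] = 0.021653
  V(1,+0) = exp(-r*dt) * [p_u*0.939123 + p_m*0.120273 + p_d*0.000000] = 0.248538
  V(1,+1) = exp(-r*dt) * [p_u*2.867408 + p_m*0.939123 + p_d*0.120273] = 1.154783
  V(0,+0) = exp(-r*dt) * [p_u*1.154783 + p_m*0.248538 + p_d*0.021653] = 0.375363

Answer: Price = V(0,0) = 0.3754


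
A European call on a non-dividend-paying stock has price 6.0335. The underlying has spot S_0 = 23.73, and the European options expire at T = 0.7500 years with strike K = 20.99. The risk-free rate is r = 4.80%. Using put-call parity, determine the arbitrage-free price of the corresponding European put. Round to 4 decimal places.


Answer: Put price = 2.5513

Derivation:
Put-call parity: C - P = S_0 * exp(-qT) - K * exp(-rT).
S_0 * exp(-qT) = 23.7300 * 1.00000000 = 23.73000000
K * exp(-rT) = 20.9900 * 0.96464029 = 20.24779976
P = C - S*exp(-qT) + K*exp(-rT)
P = 6.0335 - 23.73000000 + 20.24779976 = 2.5513


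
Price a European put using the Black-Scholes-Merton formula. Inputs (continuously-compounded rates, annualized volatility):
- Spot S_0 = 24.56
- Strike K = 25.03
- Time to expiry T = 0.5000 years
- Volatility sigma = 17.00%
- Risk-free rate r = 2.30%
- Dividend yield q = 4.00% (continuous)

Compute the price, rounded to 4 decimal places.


Answer: Price = 1.5352

Derivation:
d1 = (ln(S/K) + (r - q + 0.5*sigma^2) * T) / (sigma * sqrt(T)) = -0.16829975
d2 = d1 - sigma * sqrt(T) = -0.28850790
exp(-rT) = 0.98856587; exp(-qT) = 0.98019867
P = K * exp(-rT) * N(-d2) - S_0 * exp(-qT) * N(-d1)
N(-d1) = 0.56682627; N(-d2) = 0.61352101
P = 25.0300 * 0.98856587 * 0.61352101 - 24.5600 * 0.98019867 * 0.56682627 = 1.5352


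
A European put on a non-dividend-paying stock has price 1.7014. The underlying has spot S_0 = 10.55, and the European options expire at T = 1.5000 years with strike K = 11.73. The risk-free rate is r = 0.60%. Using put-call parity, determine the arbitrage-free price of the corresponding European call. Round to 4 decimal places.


Answer: Call price = 0.6265

Derivation:
Put-call parity: C - P = S_0 * exp(-qT) - K * exp(-rT).
S_0 * exp(-qT) = 10.5500 * 1.00000000 = 10.55000000
K * exp(-rT) = 11.7300 * 0.99104038 = 11.62490364
C = P + S*exp(-qT) - K*exp(-rT)
C = 1.7014 + 10.55000000 - 11.62490364 = 0.6265


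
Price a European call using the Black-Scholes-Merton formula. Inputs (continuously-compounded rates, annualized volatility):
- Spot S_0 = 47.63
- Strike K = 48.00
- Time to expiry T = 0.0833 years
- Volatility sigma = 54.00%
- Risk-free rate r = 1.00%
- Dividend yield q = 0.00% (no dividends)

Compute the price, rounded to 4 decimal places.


Answer: Price = 2.8066

Derivation:
d1 = (ln(S/K) + (r - q + 0.5*sigma^2) * T) / (sigma * sqrt(T)) = 0.03362098
d2 = d1 - sigma * sqrt(T) = -0.12223241
exp(-rT) = 0.99916735; exp(-qT) = 1.00000000
C = S_0 * exp(-qT) * N(d1) - K * exp(-rT) * N(d2)
N(d1) = 0.51341030; N(d2) = 0.45135748
C = 47.6300 * 1.00000000 * 0.51341030 - 48.0000 * 0.99916735 * 0.45135748 = 2.8066


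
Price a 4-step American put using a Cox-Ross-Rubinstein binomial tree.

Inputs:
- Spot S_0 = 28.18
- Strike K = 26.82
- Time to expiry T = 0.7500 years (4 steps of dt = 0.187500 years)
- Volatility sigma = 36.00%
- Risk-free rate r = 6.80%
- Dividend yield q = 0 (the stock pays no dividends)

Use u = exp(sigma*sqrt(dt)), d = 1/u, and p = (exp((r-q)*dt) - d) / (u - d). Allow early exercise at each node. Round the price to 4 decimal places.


Answer: Price = V(0,0) = 2.2243

Derivation:
dt = T/N = 0.187500
u = exp(sigma*sqrt(dt)) = 1.168691; d = 1/u = 0.855658
p = (exp((r-q)*dt) - d) / (u - d) = 0.502099
Discount per step: exp(-r*dt) = 0.987331
Stock lattice S(k, i) with i counting down-moves:
  k=0: S(0,0) = 28.1800
  k=1: S(1,0) = 32.9337; S(1,1) = 24.1124
  k=2: S(2,0) = 38.4894; S(2,1) = 28.1800; S(2,2) = 20.6320
  k=3: S(3,0) = 44.9822; S(3,1) = 32.9337; S(3,2) = 24.1124; S(3,3) = 17.6539
  k=4: S(4,0) = 52.5703; S(4,1) = 38.4894; S(4,2) = 28.1800; S(4,3) = 20.6320; S(4,4) = 15.1057
Terminal payoffs V(N, i) = max(K - S_T, 0):
  V(4,0) = 0.000000; V(4,1) = 0.000000; V(4,2) = 0.000000; V(4,3) = 6.187998; V(4,4) = 11.714269
Backward induction: V(k, i) = exp(-r*dt) * [p * V(k+1, i) + (1-p) * V(k+1, i+1)]; then take max(V_cont, immediate exercise) for American.
  V(3,0) = exp(-r*dt) * [p*0.000000 + (1-p)*0.000000] = 0.000000; exercise = 0.000000; V(3,0) = max -> 0.000000
  V(3,1) = exp(-r*dt) * [p*0.000000 + (1-p)*0.000000] = 0.000000; exercise = 0.000000; V(3,1) = max -> 0.000000
  V(3,2) = exp(-r*dt) * [p*0.000000 + (1-p)*6.187998] = 3.041978; exercise = 2.707559; V(3,2) = max -> 3.041978
  V(3,3) = exp(-r*dt) * [p*6.187998 + (1-p)*11.714269] = 8.826279; exercise = 9.166064; V(3,3) = max -> 9.166064
  V(2,0) = exp(-r*dt) * [p*0.000000 + (1-p)*0.000000] = 0.000000; exercise = 0.000000; V(2,0) = max -> 0.000000
  V(2,1) = exp(-r*dt) * [p*0.000000 + (1-p)*3.041978] = 1.495416; exercise = 0.000000; V(2,1) = max -> 1.495416
  V(2,2) = exp(-r*dt) * [p*3.041978 + (1-p)*9.166064] = 6.013998; exercise = 6.187998; V(2,2) = max -> 6.187998
  V(1,0) = exp(-r*dt) * [p*0.000000 + (1-p)*1.495416] = 0.735136; exercise = 0.000000; V(1,0) = max -> 0.735136
  V(1,1) = exp(-r*dt) * [p*1.495416 + (1-p)*6.187998] = 3.783312; exercise = 2.707559; V(1,1) = max -> 3.783312
  V(0,0) = exp(-r*dt) * [p*0.735136 + (1-p)*3.783312] = 2.224285; exercise = 0.000000; V(0,0) = max -> 2.224285
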